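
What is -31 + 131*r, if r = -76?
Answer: -9987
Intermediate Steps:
-31 + 131*r = -31 + 131*(-76) = -31 - 9956 = -9987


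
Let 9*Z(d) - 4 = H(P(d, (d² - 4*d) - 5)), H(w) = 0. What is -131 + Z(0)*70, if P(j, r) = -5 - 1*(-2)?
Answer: -899/9 ≈ -99.889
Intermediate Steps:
P(j, r) = -3 (P(j, r) = -5 + 2 = -3)
Z(d) = 4/9 (Z(d) = 4/9 + (⅑)*0 = 4/9 + 0 = 4/9)
-131 + Z(0)*70 = -131 + (4/9)*70 = -131 + 280/9 = -899/9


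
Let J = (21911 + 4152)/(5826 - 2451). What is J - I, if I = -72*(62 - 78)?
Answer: -3861937/3375 ≈ -1144.3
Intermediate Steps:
J = 26063/3375 ≈ 7.7224
I = 1152 (I = -72*(-16) = 1152)
J - I = 26063/3375 - 1*1152 = 26063/3375 - 1152 = -3861937/3375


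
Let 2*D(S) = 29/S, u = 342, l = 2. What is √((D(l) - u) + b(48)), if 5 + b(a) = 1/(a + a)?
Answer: I*√195690/24 ≈ 18.432*I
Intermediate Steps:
b(a) = -5 + 1/(2*a) (b(a) = -5 + 1/(a + a) = -5 + 1/(2*a))
D(S) = 29/(2*S) (D(S) = (29/S)/2 = 29/(2*S))
√((D(l) - u) + b(48)) = √(((29/2)/2 - 1*342) + (-5 + (½)/48)) = √(((29/2)*(½) - 342) + (-5 + (½)*(1/48))) = √((29/4 - 342) + (-5 + 1/96)) = √(-1339/4 - 479/96) = √(-32615/96) = I*√195690/24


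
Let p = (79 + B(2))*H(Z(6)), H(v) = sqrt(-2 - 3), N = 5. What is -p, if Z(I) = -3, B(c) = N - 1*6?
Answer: -78*I*sqrt(5) ≈ -174.41*I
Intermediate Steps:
B(c) = -1 (B(c) = 5 - 1*6 = 5 - 6 = -1)
H(v) = I*sqrt(5) (H(v) = sqrt(-5) = I*sqrt(5))
p = 78*I*sqrt(5) (p = (79 - 1)*(I*sqrt(5)) = 78*(I*sqrt(5)) = 78*I*sqrt(5) ≈ 174.41*I)
-p = -78*I*sqrt(5)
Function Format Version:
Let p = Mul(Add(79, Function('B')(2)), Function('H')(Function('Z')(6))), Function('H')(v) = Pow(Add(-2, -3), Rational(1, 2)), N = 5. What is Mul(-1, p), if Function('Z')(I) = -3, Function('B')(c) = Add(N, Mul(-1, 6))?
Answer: Mul(-78, I, Pow(5, Rational(1, 2))) ≈ Mul(-174.41, I)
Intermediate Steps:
Function('B')(c) = -1 (Function('B')(c) = Add(5, Mul(-1, 6)) = Add(5, -6) = -1)
Function('H')(v) = Mul(I, Pow(5, Rational(1, 2))) (Function('H')(v) = Pow(-5, Rational(1, 2)) = Mul(I, Pow(5, Rational(1, 2))))
p = Mul(78, I, Pow(5, Rational(1, 2))) (p = Mul(Add(79, -1), Mul(I, Pow(5, Rational(1, 2)))) = Mul(78, Mul(I, Pow(5, Rational(1, 2)))) = Mul(78, I, Pow(5, Rational(1, 2))) ≈ Mul(174.41, I))
Mul(-1, p) = Mul(-1, Mul(78, I, Pow(5, Rational(1, 2)))) = Mul(-78, I, Pow(5, Rational(1, 2)))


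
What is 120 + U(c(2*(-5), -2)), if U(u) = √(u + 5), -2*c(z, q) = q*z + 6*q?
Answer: 121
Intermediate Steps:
c(z, q) = -3*q - q*z/2 (c(z, q) = -(q*z + 6*q)/2 = -(6*q + q*z)/2 = -3*q - q*z/2)
U(u) = √(5 + u)
120 + U(c(2*(-5), -2)) = 120 + √(5 - ½*(-2)*(6 + 2*(-5))) = 120 + √(5 - ½*(-2)*(6 - 10)) = 120 + √(5 - ½*(-2)*(-4)) = 120 + √(5 - 4) = 120 + √1 = 120 + 1 = 121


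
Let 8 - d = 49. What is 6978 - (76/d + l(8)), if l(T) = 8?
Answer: 285846/41 ≈ 6971.9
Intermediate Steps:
d = -41 (d = 8 - 1*49 = 8 - 49 = -41)
6978 - (76/d + l(8)) = 6978 - (76/(-41) + 8) = 6978 - (76*(-1/41) + 8) = 6978 - (-76/41 + 8) = 6978 - 1*252/41 = 6978 - 252/41 = 285846/41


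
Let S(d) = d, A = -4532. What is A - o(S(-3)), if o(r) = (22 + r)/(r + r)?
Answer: -27173/6 ≈ -4528.8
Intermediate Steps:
o(r) = (22 + r)/(2*r) (o(r) = (22 + r)/((2*r)) = (22 + r)*(1/(2*r)) = (22 + r)/(2*r))
A - o(S(-3)) = -4532 - (22 - 3)/(2*(-3)) = -4532 - (-1)*19/(2*3) = -4532 - 1*(-19/6) = -4532 + 19/6 = -27173/6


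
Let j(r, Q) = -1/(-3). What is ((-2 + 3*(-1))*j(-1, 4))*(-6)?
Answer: 10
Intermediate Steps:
j(r, Q) = 1/3 (j(r, Q) = -1*(-1/3) = 1/3)
((-2 + 3*(-1))*j(-1, 4))*(-6) = ((-2 + 3*(-1))*(1/3))*(-6) = ((-2 - 3)*(1/3))*(-6) = -5*1/3*(-6) = -5/3*(-6) = 10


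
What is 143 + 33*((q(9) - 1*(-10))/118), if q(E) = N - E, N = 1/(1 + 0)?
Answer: 8470/59 ≈ 143.56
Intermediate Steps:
N = 1 (N = 1/1 = 1)
q(E) = 1 - E
143 + 33*((q(9) - 1*(-10))/118) = 143 + 33*(((1 - 1*9) - 1*(-10))/118) = 143 + 33*(((1 - 9) + 10)*(1/118)) = 143 + 33*((-8 + 10)*(1/118)) = 143 + 33*(2*(1/118)) = 143 + 33*(1/59) = 143 + 33/59 = 8470/59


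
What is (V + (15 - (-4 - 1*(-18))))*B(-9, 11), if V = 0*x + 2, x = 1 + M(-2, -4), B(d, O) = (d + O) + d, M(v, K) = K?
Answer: -21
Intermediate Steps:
B(d, O) = O + 2*d (B(d, O) = (O + d) + d = O + 2*d)
x = -3 (x = 1 - 4 = -3)
V = 2 (V = 0*(-3) + 2 = 0 + 2 = 2)
(V + (15 - (-4 - 1*(-18))))*B(-9, 11) = (2 + (15 - (-4 - 1*(-18))))*(11 + 2*(-9)) = (2 + (15 - (-4 + 18)))*(11 - 18) = (2 + (15 - 1*14))*(-7) = (2 + (15 - 14))*(-7) = (2 + 1)*(-7) = 3*(-7) = -21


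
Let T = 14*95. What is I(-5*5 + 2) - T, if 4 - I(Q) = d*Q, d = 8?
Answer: -1142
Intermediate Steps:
T = 1330
I(Q) = 4 - 8*Q
I(-5*5 + 2) - T = (4 - 8*(-5*5 + 2)) - 1*1330 = (4 - 8*(-25 + 2)) - 1330 = (4 - 8*(-23)) - 1330 = (4 + 184) - 1330 = 188 - 1330 = -1142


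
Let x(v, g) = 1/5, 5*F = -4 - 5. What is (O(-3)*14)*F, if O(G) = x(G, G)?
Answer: -126/25 ≈ -5.0400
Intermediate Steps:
F = -9/5 (F = (-4 - 5)/5 = (1/5)*(-9) = -9/5 ≈ -1.8000)
x(v, g) = 1/5
O(G) = 1/5
(O(-3)*14)*F = ((1/5)*14)*(-9/5) = (14/5)*(-9/5) = -126/25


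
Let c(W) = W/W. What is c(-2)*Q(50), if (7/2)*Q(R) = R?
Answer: 100/7 ≈ 14.286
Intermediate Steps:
Q(R) = 2*R/7
c(W) = 1
c(-2)*Q(50) = 1*((2/7)*50) = 1*(100/7) = 100/7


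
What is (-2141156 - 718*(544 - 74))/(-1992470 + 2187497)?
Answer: -354088/27861 ≈ -12.709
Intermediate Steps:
(-2141156 - 718*(544 - 74))/(-1992470 + 2187497) = (-2141156 - 718*470)/195027 = (-2141156 - 337460)*(1/195027) = -2478616*1/195027 = -354088/27861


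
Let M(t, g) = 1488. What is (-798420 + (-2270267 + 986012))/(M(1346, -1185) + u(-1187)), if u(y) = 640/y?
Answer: -2472135225/1765616 ≈ -1400.2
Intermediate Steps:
(-798420 + (-2270267 + 986012))/(M(1346, -1185) + u(-1187)) = (-798420 + (-2270267 + 986012))/(1488 + 640/(-1187)) = (-798420 - 1284255)/(1488 + 640*(-1/1187)) = -2082675/(1488 - 640/1187) = -2082675/1765616/1187 = -2082675*1187/1765616 = -2472135225/1765616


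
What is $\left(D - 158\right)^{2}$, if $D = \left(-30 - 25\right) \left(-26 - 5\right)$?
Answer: $2393209$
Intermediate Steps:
$D = 1705$ ($D = \left(-30 - 25\right) \left(-31\right) = \left(-55\right) \left(-31\right) = 1705$)
$\left(D - 158\right)^{2} = \left(1705 - 158\right)^{2} = 1547^{2} = 2393209$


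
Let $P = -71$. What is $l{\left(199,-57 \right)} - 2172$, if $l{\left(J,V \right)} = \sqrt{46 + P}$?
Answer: $-2172 + 5 i \approx -2172.0 + 5.0 i$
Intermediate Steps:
$l{\left(J,V \right)} = 5 i$ ($l{\left(J,V \right)} = \sqrt{46 - 71} = \sqrt{-25} = 5 i$)
$l{\left(199,-57 \right)} - 2172 = 5 i - 2172 = -2172 + 5 i$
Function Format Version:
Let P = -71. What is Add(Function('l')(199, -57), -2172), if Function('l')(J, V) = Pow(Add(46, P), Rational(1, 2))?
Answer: Add(-2172, Mul(5, I)) ≈ Add(-2172.0, Mul(5.0000, I))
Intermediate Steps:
Function('l')(J, V) = Mul(5, I) (Function('l')(J, V) = Pow(Add(46, -71), Rational(1, 2)) = Pow(-25, Rational(1, 2)) = Mul(5, I))
Add(Function('l')(199, -57), -2172) = Add(Mul(5, I), -2172) = Add(-2172, Mul(5, I))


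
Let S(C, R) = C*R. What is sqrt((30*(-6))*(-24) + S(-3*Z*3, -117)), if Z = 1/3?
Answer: 3*sqrt(519) ≈ 68.345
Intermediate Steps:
Z = 1/3 (Z = 1*(1/3) = 1/3 ≈ 0.33333)
sqrt((30*(-6))*(-24) + S(-3*Z*3, -117)) = sqrt((30*(-6))*(-24) + (-3*1/3*3)*(-117)) = sqrt(-180*(-24) - 1*3*(-117)) = sqrt(4320 - 3*(-117)) = sqrt(4320 + 351) = sqrt(4671) = 3*sqrt(519)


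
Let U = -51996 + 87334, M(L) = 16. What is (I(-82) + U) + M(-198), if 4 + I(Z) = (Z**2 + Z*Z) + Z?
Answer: 48716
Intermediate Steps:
U = 35338
I(Z) = -4 + Z + 2*Z**2 (I(Z) = -4 + ((Z**2 + Z*Z) + Z) = -4 + ((Z**2 + Z**2) + Z) = -4 + (2*Z**2 + Z) = -4 + (Z + 2*Z**2) = -4 + Z + 2*Z**2)
(I(-82) + U) + M(-198) = ((-4 - 82 + 2*(-82)**2) + 35338) + 16 = ((-4 - 82 + 2*6724) + 35338) + 16 = ((-4 - 82 + 13448) + 35338) + 16 = (13362 + 35338) + 16 = 48700 + 16 = 48716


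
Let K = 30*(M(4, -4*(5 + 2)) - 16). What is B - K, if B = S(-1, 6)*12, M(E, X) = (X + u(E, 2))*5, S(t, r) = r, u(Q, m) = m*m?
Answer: 4152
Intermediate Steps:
u(Q, m) = m²
M(E, X) = 20 + 5*X (M(E, X) = (X + 2²)*5 = (X + 4)*5 = (4 + X)*5 = 20 + 5*X)
K = -4080 (K = 30*((20 + 5*(-4*(5 + 2))) - 16) = 30*((20 + 5*(-4*7)) - 16) = 30*((20 + 5*(-28)) - 16) = 30*((20 - 140) - 16) = 30*(-120 - 16) = 30*(-136) = -4080)
B = 72 (B = 6*12 = 72)
B - K = 72 - 1*(-4080) = 72 + 4080 = 4152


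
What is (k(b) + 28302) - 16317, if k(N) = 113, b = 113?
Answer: 12098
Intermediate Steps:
(k(b) + 28302) - 16317 = (113 + 28302) - 16317 = 28415 - 16317 = 12098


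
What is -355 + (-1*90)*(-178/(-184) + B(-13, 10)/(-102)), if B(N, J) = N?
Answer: -354665/782 ≈ -453.54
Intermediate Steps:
-355 + (-1*90)*(-178/(-184) + B(-13, 10)/(-102)) = -355 + (-1*90)*(-178/(-184) - 13/(-102)) = -355 - 90*(-178*(-1/184) - 13*(-1/102)) = -355 - 90*(89/92 + 13/102) = -355 - 90*5137/4692 = -355 - 77055/782 = -354665/782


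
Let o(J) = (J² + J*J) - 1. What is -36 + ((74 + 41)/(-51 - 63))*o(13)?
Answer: -42859/114 ≈ -375.96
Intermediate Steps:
o(J) = -1 + 2*J² (o(J) = (J² + J²) - 1 = 2*J² - 1 = -1 + 2*J²)
-36 + ((74 + 41)/(-51 - 63))*o(13) = -36 + ((74 + 41)/(-51 - 63))*(-1 + 2*13²) = -36 + (115/(-114))*(-1 + 2*169) = -36 + (115*(-1/114))*(-1 + 338) = -36 - 115/114*337 = -36 - 38755/114 = -42859/114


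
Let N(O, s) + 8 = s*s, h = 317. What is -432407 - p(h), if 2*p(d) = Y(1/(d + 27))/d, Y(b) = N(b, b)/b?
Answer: -94305290385/218096 ≈ -4.3240e+5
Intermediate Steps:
N(O, s) = -8 + s² (N(O, s) = -8 + s*s = -8 + s²)
Y(b) = (-8 + b²)/b
p(d) = (-216 + 1/(27 + d) - 8*d)/(2*d) (p(d) = ((1/(d + 27) - (216 + 8*d))/d)/2 = ((1/(27 + d) - (216 + 8*d))/d)/2 = ((1/(27 + d) - 8*(27 + d))/d)/2 = ((1/(27 + d) + (-216 - 8*d))/d)/2 = ((-216 + 1/(27 + d) - 8*d)/d)/2 = (-216 + 1/(27 + d) - 8*d)/(2*d))
-432407 - p(h) = -432407 - (1 - 8*(27 + 317)²)/(2*317*(27 + 317)) = -432407 - (1 - 8*344²)/(2*317*344) = -432407 - (1 - 8*118336)/(2*317*344) = -432407 - (1 - 946688)/(2*317*344) = -432407 - (-946687)/(2*317*344) = -432407 - 1*(-946687/218096) = -432407 + 946687/218096 = -94305290385/218096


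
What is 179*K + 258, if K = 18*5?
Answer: 16368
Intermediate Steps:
K = 90
179*K + 258 = 179*90 + 258 = 16110 + 258 = 16368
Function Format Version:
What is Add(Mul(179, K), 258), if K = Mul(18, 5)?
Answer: 16368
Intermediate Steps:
K = 90
Add(Mul(179, K), 258) = Add(Mul(179, 90), 258) = Add(16110, 258) = 16368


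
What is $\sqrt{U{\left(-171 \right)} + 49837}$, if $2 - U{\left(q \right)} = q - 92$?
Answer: $\sqrt{50102} \approx 223.83$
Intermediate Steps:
$U{\left(q \right)} = 94 - q$ ($U{\left(q \right)} = 2 - \left(q - 92\right) = 2 - \left(-92 + q\right) = 94 - q$)
$\sqrt{U{\left(-171 \right)} + 49837} = \sqrt{\left(94 - -171\right) + 49837} = \sqrt{\left(94 + 171\right) + 49837} = \sqrt{265 + 49837} = \sqrt{50102}$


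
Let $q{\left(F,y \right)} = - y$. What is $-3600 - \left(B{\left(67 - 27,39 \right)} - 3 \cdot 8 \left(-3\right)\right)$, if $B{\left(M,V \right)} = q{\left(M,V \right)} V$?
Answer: $-2151$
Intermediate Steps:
$B{\left(M,V \right)} = - V^{2}$ ($B{\left(M,V \right)} = - V V = - V^{2}$)
$-3600 - \left(B{\left(67 - 27,39 \right)} - 3 \cdot 8 \left(-3\right)\right) = -3600 - \left(- 39^{2} - 3 \cdot 8 \left(-3\right)\right) = -3600 - \left(\left(-1\right) 1521 - 24 \left(-3\right)\right) = -3600 - \left(-1521 - -72\right) = -3600 - \left(-1521 + 72\right) = -3600 - -1449 = -3600 + 1449 = -2151$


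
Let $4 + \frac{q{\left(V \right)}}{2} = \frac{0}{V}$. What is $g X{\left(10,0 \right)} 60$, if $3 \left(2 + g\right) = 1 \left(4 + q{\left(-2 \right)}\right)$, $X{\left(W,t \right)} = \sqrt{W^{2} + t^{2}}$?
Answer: $-2000$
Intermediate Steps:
$q{\left(V \right)} = -8$ ($q{\left(V \right)} = -8 + 2 \frac{0}{V} = -8 + 2 \cdot 0 = -8 + 0 = -8$)
$g = - \frac{10}{3}$ ($g = -2 + \frac{1 \left(4 - 8\right)}{3} = -2 + \frac{1 \left(-4\right)}{3} = -2 + \frac{1}{3} \left(-4\right) = -2 - \frac{4}{3} = - \frac{10}{3} \approx -3.3333$)
$g X{\left(10,0 \right)} 60 = - \frac{10 \sqrt{10^{2} + 0^{2}}}{3} \cdot 60 = - \frac{10 \sqrt{100 + 0}}{3} \cdot 60 = - \frac{10 \sqrt{100}}{3} \cdot 60 = \left(- \frac{10}{3}\right) 10 \cdot 60 = \left(- \frac{100}{3}\right) 60 = -2000$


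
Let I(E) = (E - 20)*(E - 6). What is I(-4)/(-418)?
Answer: -120/209 ≈ -0.57416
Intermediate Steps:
I(E) = (-20 + E)*(-6 + E)
I(-4)/(-418) = (120 + (-4)² - 26*(-4))/(-418) = (120 + 16 + 104)*(-1/418) = 240*(-1/418) = -120/209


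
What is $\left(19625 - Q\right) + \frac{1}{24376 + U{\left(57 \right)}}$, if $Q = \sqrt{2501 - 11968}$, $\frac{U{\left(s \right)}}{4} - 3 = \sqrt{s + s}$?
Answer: $\frac{2918103663597}{148693180} - \frac{\sqrt{114}}{148693180} - i \sqrt{9467} \approx 19625.0 - 97.298 i$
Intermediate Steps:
$U{\left(s \right)} = 12 + 4 \sqrt{2} \sqrt{s}$ ($U{\left(s \right)} = 12 + 4 \sqrt{s + s} = 12 + 4 \sqrt{2 s} = 12 + 4 \sqrt{2} \sqrt{s}$)
$Q = i \sqrt{9467}$ ($Q = \sqrt{-9467} = i \sqrt{9467} \approx 97.298 i$)
$\left(19625 - Q\right) + \frac{1}{24376 + U{\left(57 \right)}} = \left(19625 - i \sqrt{9467}\right) + \frac{1}{24376 + \left(12 + 4 \sqrt{2} \sqrt{57}\right)} = \left(19625 - i \sqrt{9467}\right) + \frac{1}{24376 + \left(12 + 4 \sqrt{114}\right)} = \left(19625 - i \sqrt{9467}\right) + \frac{1}{24388 + 4 \sqrt{114}} = 19625 + \frac{1}{24388 + 4 \sqrt{114}} - i \sqrt{9467}$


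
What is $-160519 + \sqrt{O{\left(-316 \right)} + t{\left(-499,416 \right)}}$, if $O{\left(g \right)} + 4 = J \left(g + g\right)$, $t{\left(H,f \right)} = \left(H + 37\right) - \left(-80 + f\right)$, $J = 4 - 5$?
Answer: $-160519 + i \sqrt{170} \approx -1.6052 \cdot 10^{5} + 13.038 i$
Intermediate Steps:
$J = -1$
$t{\left(H,f \right)} = 117 + H - f$ ($t{\left(H,f \right)} = \left(37 + H\right) - \left(-80 + f\right) = 117 + H - f$)
$O{\left(g \right)} = -4 - 2 g$ ($O{\left(g \right)} = -4 - \left(g + g\right) = -4 - 2 g$)
$-160519 + \sqrt{O{\left(-316 \right)} + t{\left(-499,416 \right)}} = -160519 + \sqrt{\left(-4 - -632\right) - 798} = -160519 + \sqrt{\left(-4 + 632\right) - 798} = -160519 + \sqrt{628 - 798} = -160519 + \sqrt{-170} = -160519 + i \sqrt{170}$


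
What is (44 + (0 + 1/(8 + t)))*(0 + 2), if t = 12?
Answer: 881/10 ≈ 88.100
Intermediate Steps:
(44 + (0 + 1/(8 + t)))*(0 + 2) = (44 + (0 + 1/(8 + 12)))*(0 + 2) = (44 + (0 + 1/20))*2 = (44 + 1/20)*2 = (881/20)*2 = 881/10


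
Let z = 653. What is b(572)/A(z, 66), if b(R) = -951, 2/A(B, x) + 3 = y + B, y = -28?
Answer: -295761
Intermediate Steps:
A(B, x) = 2/(-31 + B) (A(B, x) = 2/(-3 + (-28 + B)) = 2/(-31 + B))
b(572)/A(z, 66) = -951/(2/(-31 + 653)) = -951/(2/622) = -951/(2*(1/622)) = -951/1/311 = -951*311 = -295761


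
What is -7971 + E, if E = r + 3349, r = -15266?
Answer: -19888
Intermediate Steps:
E = -11917 (E = -15266 + 3349 = -11917)
-7971 + E = -7971 - 11917 = -19888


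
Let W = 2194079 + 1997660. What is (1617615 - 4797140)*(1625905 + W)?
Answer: -18497344539100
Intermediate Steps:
W = 4191739
(1617615 - 4797140)*(1625905 + W) = (1617615 - 4797140)*(1625905 + 4191739) = -3179525*5817644 = -18497344539100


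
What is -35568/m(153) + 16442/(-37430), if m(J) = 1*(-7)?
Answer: 665597573/131005 ≈ 5080.7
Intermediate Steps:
m(J) = -7
-35568/m(153) + 16442/(-37430) = -35568/(-7) + 16442/(-37430) = -35568*(-1/7) + 16442*(-1/37430) = 35568/7 - 8221/18715 = 665597573/131005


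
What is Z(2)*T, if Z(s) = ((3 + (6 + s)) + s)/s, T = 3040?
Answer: 19760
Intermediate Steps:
Z(s) = (9 + 2*s)/s (Z(s) = ((9 + s) + s)/s = (9 + 2*s)/s)
Z(2)*T = (2 + 9/2)*3040 = (13/2)*3040 = 19760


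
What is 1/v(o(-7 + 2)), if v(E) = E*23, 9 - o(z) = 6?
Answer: 1/69 ≈ 0.014493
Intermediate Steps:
o(z) = 3 (o(z) = 9 - 1*6 = 9 - 6 = 3)
v(E) = 23*E
1/v(o(-7 + 2)) = 1/(23*3) = 1/69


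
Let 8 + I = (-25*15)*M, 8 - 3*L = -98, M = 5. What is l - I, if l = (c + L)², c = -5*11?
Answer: 20428/9 ≈ 2269.8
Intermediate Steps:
c = -55
L = 106/3 (L = 8/3 - ⅓*(-98) = 8/3 + 98/3 = 106/3 ≈ 35.333)
I = -1883 (I = -8 - 25*15*5 = -8 - 375*5 = -8 - 1875 = -1883)
l = 3481/9 (l = (-55 + 106/3)² = (-59/3)² = 3481/9 ≈ 386.78)
l - I = 3481/9 - 1*(-1883) = 3481/9 + 1883 = 20428/9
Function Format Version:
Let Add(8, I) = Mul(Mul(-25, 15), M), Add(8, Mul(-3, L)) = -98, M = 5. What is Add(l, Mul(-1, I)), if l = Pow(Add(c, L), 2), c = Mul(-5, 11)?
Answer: Rational(20428, 9) ≈ 2269.8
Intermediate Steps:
c = -55
L = Rational(106, 3) (L = Add(Rational(8, 3), Mul(Rational(-1, 3), -98)) = Add(Rational(8, 3), Rational(98, 3)) = Rational(106, 3) ≈ 35.333)
I = -1883 (I = Add(-8, Mul(Mul(-25, 15), 5)) = Add(-8, Mul(-375, 5)) = Add(-8, -1875) = -1883)
l = Rational(3481, 9) (l = Pow(Add(-55, Rational(106, 3)), 2) = Pow(Rational(-59, 3), 2) = Rational(3481, 9) ≈ 386.78)
Add(l, Mul(-1, I)) = Add(Rational(3481, 9), Mul(-1, -1883)) = Add(Rational(3481, 9), 1883) = Rational(20428, 9)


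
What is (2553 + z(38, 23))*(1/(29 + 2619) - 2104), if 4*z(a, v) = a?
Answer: -28553378875/5296 ≈ -5.3915e+6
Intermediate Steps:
z(a, v) = a/4
(2553 + z(38, 23))*(1/(29 + 2619) - 2104) = (2553 + (¼)*38)*(1/(29 + 2619) - 2104) = (2553 + 19/2)*(1/2648 - 2104) = 5125*(1/2648 - 2104)/2 = (5125/2)*(-5571391/2648) = -28553378875/5296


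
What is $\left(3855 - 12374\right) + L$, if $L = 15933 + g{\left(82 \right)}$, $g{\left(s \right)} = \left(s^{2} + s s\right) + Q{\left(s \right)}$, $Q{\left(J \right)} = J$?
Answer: $20944$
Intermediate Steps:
$g{\left(s \right)} = s + 2 s^{2}$ ($g{\left(s \right)} = \left(s^{2} + s s\right) + s = \left(s^{2} + s^{2}\right) + s = 2 s^{2} + s = s + 2 s^{2}$)
$L = 29463$ ($L = 15933 + 82 \left(1 + 2 \cdot 82\right) = 15933 + 82 \left(1 + 164\right) = 15933 + 82 \cdot 165 = 15933 + 13530 = 29463$)
$\left(3855 - 12374\right) + L = \left(3855 - 12374\right) + 29463 = -8519 + 29463 = 20944$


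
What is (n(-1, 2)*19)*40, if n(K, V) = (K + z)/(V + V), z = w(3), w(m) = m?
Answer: 380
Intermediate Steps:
z = 3
n(K, V) = (3 + K)/(2*V) (n(K, V) = (K + 3)/(V + V) = (3 + K)/((2*V)) = (3 + K)*(1/(2*V)) = (3 + K)/(2*V))
(n(-1, 2)*19)*40 = (((½)*(3 - 1)/2)*19)*40 = (((½)*(½)*2)*19)*40 = ((½)*19)*40 = (19/2)*40 = 380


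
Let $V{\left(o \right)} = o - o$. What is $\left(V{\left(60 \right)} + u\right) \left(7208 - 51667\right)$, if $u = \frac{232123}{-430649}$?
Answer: $\frac{10319956457}{430649} \approx 23964.0$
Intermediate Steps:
$u = - \frac{232123}{430649}$ ($u = 232123 \left(- \frac{1}{430649}\right) = - \frac{232123}{430649} \approx -0.53901$)
$V{\left(o \right)} = 0$
$\left(V{\left(60 \right)} + u\right) \left(7208 - 51667\right) = \left(0 - \frac{232123}{430649}\right) \left(7208 - 51667\right) = \left(- \frac{232123}{430649}\right) \left(-44459\right) = \frac{10319956457}{430649}$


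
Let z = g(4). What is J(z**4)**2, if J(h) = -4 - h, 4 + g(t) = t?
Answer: 16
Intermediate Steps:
g(t) = -4 + t
z = 0 (z = -4 + 4 = 0)
J(z**4)**2 = (-4 - 1*0**4)**2 = (-4 - 1*0)**2 = (-4 + 0)**2 = (-4)**2 = 16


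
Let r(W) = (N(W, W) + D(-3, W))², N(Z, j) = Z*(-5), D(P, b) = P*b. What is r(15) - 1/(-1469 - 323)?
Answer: 25804801/1792 ≈ 14400.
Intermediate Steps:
N(Z, j) = -5*Z
r(W) = 64*W² (r(W) = (-5*W - 3*W)² = (-8*W)² = 64*W²)
r(15) - 1/(-1469 - 323) = 64*15² - 1/(-1469 - 323) = 64*225 - 1/(-1792) = 14400 - 1*(-1/1792) = 14400 + 1/1792 = 25804801/1792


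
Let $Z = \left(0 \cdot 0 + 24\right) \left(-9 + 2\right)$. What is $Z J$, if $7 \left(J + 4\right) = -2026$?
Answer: $49296$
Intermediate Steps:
$J = - \frac{2054}{7}$ ($J = -4 + \frac{1}{7} \left(-2026\right) = -4 - \frac{2026}{7} = - \frac{2054}{7} \approx -293.43$)
$Z = -168$ ($Z = \left(0 + 24\right) \left(-7\right) = 24 \left(-7\right) = -168$)
$Z J = \left(-168\right) \left(- \frac{2054}{7}\right) = 49296$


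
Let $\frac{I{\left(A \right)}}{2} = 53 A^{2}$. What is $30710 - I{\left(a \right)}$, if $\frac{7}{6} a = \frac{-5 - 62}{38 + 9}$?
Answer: $\frac{3306951086}{108241} \approx 30552.0$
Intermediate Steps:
$a = - \frac{402}{329}$ ($a = \frac{6 \frac{-5 - 62}{38 + 9}}{7} = \frac{6 \left(- \frac{67}{47}\right)}{7} = \frac{6 \left(\left(-67\right) \frac{1}{47}\right)}{7} = \frac{6}{7} \left(- \frac{67}{47}\right) = - \frac{402}{329} \approx -1.2219$)
$I{\left(A \right)} = 106 A^{2}$ ($I{\left(A \right)} = 2 \cdot 53 A^{2} = 106 A^{2}$)
$30710 - I{\left(a \right)} = 30710 - 106 \left(- \frac{402}{329}\right)^{2} = 30710 - 106 \cdot \frac{161604}{108241} = 30710 - \frac{17130024}{108241} = \frac{3306951086}{108241}$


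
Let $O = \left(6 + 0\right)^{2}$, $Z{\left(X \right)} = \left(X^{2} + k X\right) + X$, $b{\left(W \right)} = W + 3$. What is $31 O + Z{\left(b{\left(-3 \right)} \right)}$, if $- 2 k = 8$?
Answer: $1116$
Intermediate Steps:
$k = -4$ ($k = \left(- \frac{1}{2}\right) 8 = -4$)
$b{\left(W \right)} = 3 + W$
$Z{\left(X \right)} = X^{2} - 3 X$ ($Z{\left(X \right)} = \left(X^{2} - 4 X\right) + X = X^{2} - 3 X$)
$O = 36$ ($O = 6^{2} = 36$)
$31 O + Z{\left(b{\left(-3 \right)} \right)} = 31 \cdot 36 + \left(3 - 3\right) \left(-3 + \left(3 - 3\right)\right) = 1116 + 0 \left(-3 + 0\right) = 1116 + 0 \left(-3\right) = 1116 + 0 = 1116$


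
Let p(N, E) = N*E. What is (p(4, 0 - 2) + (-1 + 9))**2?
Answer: 0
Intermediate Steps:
p(N, E) = E*N
(p(4, 0 - 2) + (-1 + 9))**2 = ((0 - 2)*4 + (-1 + 9))**2 = (-2*4 + 8)**2 = (-8 + 8)**2 = 0**2 = 0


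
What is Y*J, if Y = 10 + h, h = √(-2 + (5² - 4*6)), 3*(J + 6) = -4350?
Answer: -14560 - 1456*I ≈ -14560.0 - 1456.0*I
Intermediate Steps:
J = -1456 (J = -6 + (⅓)*(-4350) = -6 - 1450 = -1456)
h = I (h = √(-2 + (25 - 24)) = √(-2 + 1) = √(-1) = I ≈ 1.0*I)
Y = 10 + I ≈ 10.0 + 1.0*I
Y*J = (10 + I)*(-1456) = -14560 - 1456*I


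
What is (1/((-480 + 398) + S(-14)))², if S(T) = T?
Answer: 1/9216 ≈ 0.00010851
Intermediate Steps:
(1/((-480 + 398) + S(-14)))² = (1/((-480 + 398) - 14))² = (1/(-82 - 14))² = (1/(-96))² = (-1/96)² = 1/9216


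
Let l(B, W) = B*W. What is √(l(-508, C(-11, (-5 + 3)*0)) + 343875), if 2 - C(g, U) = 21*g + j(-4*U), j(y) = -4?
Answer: 9*√2759 ≈ 472.74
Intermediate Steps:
C(g, U) = 6 - 21*g (C(g, U) = 2 - (21*g - 4) = 2 - (-4 + 21*g) = 2 + (4 - 21*g) = 6 - 21*g)
√(l(-508, C(-11, (-5 + 3)*0)) + 343875) = √(-508*(6 - 21*(-11)) + 343875) = √(-508*(6 + 231) + 343875) = √(-508*237 + 343875) = √(-120396 + 343875) = √223479 = 9*√2759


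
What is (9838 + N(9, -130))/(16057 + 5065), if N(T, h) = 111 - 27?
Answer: 4961/10561 ≈ 0.46975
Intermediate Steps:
N(T, h) = 84
(9838 + N(9, -130))/(16057 + 5065) = (9838 + 84)/(16057 + 5065) = 9922/21122 = 9922*(1/21122) = 4961/10561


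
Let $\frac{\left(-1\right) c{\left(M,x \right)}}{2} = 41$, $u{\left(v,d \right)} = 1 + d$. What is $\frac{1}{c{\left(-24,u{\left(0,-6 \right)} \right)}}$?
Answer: $- \frac{1}{82} \approx -0.012195$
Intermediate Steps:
$c{\left(M,x \right)} = -82$ ($c{\left(M,x \right)} = \left(-2\right) 41 = -82$)
$\frac{1}{c{\left(-24,u{\left(0,-6 \right)} \right)}} = \frac{1}{-82} = - \frac{1}{82}$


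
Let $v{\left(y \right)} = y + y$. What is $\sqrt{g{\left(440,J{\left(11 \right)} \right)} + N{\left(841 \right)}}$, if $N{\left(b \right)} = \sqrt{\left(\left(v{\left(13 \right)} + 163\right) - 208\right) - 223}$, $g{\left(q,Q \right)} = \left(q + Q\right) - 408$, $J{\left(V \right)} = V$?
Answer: $\sqrt{43 + 11 i \sqrt{2}} \approx 6.6606 + 1.1678 i$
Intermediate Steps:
$v{\left(y \right)} = 2 y$
$g{\left(q,Q \right)} = -408 + Q + q$ ($g{\left(q,Q \right)} = \left(Q + q\right) - 408 = -408 + Q + q$)
$N{\left(b \right)} = 11 i \sqrt{2}$ ($N{\left(b \right)} = \sqrt{\left(\left(2 \cdot 13 + 163\right) - 208\right) - 223} = \sqrt{\left(\left(26 + 163\right) - 208\right) - 223} = \sqrt{\left(189 - 208\right) - 223} = \sqrt{-19 - 223} = \sqrt{-242} = 11 i \sqrt{2}$)
$\sqrt{g{\left(440,J{\left(11 \right)} \right)} + N{\left(841 \right)}} = \sqrt{\left(-408 + 11 + 440\right) + 11 i \sqrt{2}} = \sqrt{43 + 11 i \sqrt{2}}$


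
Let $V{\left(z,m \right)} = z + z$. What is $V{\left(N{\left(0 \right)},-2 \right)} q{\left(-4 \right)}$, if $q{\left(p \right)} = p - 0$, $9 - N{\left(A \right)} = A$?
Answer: $-72$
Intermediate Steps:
$N{\left(A \right)} = 9 - A$
$V{\left(z,m \right)} = 2 z$
$q{\left(p \right)} = p$ ($q{\left(p \right)} = p + 0 = p$)
$V{\left(N{\left(0 \right)},-2 \right)} q{\left(-4 \right)} = 2 \left(9 - 0\right) \left(-4\right) = 2 \left(9 + 0\right) \left(-4\right) = 2 \cdot 9 \left(-4\right) = 18 \left(-4\right) = -72$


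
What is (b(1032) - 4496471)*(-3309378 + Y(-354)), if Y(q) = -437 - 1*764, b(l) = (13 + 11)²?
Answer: 14884015573205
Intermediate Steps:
b(l) = 576 (b(l) = 24² = 576)
Y(q) = -1201 (Y(q) = -437 - 764 = -1201)
(b(1032) - 4496471)*(-3309378 + Y(-354)) = (576 - 4496471)*(-3309378 - 1201) = -4495895*(-3310579) = 14884015573205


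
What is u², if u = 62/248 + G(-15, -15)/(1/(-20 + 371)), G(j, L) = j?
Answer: 443481481/16 ≈ 2.7718e+7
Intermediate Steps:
u = -21059/4 (u = 62/248 - 15/(1/(-20 + 371)) = 62*(1/248) - 15/(1/351) = ¼ - 15/1/351 = ¼ - 15*351 = ¼ - 5265 = -21059/4 ≈ -5264.8)
u² = (-21059/4)² = 443481481/16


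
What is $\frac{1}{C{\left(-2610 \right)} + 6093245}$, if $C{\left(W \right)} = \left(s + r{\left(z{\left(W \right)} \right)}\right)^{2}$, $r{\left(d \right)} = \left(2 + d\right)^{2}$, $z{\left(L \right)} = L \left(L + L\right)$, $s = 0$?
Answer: $\frac{1}{34454368663241210537761427661} \approx 2.9024 \cdot 10^{-29}$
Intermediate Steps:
$z{\left(L \right)} = 2 L^{2}$ ($z{\left(L \right)} = L 2 L = 2 L^{2}$)
$C{\left(W \right)} = \left(2 + 2 W^{2}\right)^{4}$ ($C{\left(W \right)} = \left(0 + \left(2 + 2 W^{2}\right)^{2}\right)^{2} = \left(\left(2 + 2 W^{2}\right)^{2}\right)^{2} = \left(2 + 2 W^{2}\right)^{4}$)
$\frac{1}{C{\left(-2610 \right)} + 6093245} = \frac{1}{16 \left(1 + \left(-2610\right)^{2}\right)^{4} + 6093245} = \frac{1}{16 \left(1 + 6812100\right)^{4} + 6093245} = \frac{1}{16 \cdot 6812101^{4} + 6093245} = \frac{1}{16 \cdot 2153398041452575658609708401 + 6093245} = \frac{1}{34454368663241210537755334416 + 6093245} = \frac{1}{34454368663241210537761427661}$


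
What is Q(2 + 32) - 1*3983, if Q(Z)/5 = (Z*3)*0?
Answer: -3983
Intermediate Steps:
Q(Z) = 0 (Q(Z) = 5*((Z*3)*0) = 5*((3*Z)*0) = 5*0 = 0)
Q(2 + 32) - 1*3983 = 0 - 1*3983 = 0 - 3983 = -3983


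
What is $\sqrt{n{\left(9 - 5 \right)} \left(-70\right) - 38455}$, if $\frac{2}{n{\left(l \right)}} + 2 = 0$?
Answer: $3 i \sqrt{4265} \approx 195.92 i$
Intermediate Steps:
$n{\left(l \right)} = -1$ ($n{\left(l \right)} = \frac{2}{-2 + 0} = \frac{2}{-2} = 2 \left(- \frac{1}{2}\right) = -1$)
$\sqrt{n{\left(9 - 5 \right)} \left(-70\right) - 38455} = \sqrt{\left(-1\right) \left(-70\right) - 38455} = \sqrt{70 - 38455} = \sqrt{-38385} = 3 i \sqrt{4265}$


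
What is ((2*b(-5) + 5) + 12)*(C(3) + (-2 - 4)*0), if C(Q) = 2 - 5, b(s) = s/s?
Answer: -57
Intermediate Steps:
b(s) = 1
C(Q) = -3
((2*b(-5) + 5) + 12)*(C(3) + (-2 - 4)*0) = ((2*1 + 5) + 12)*(-3 + (-2 - 4)*0) = ((2 + 5) + 12)*(-3 - 6*0) = (7 + 12)*(-3 + 0) = 19*(-3) = -57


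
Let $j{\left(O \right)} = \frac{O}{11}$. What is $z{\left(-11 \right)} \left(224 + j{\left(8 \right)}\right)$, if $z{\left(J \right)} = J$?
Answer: $-2472$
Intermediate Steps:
$j{\left(O \right)} = \frac{O}{11}$ ($j{\left(O \right)} = O \frac{1}{11} = \frac{O}{11}$)
$z{\left(-11 \right)} \left(224 + j{\left(8 \right)}\right) = - 11 \left(224 + \frac{1}{11} \cdot 8\right) = - 11 \left(224 + \frac{8}{11}\right) = \left(-11\right) \frac{2472}{11} = -2472$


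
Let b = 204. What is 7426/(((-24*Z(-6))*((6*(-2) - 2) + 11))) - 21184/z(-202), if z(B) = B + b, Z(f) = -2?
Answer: -766337/72 ≈ -10644.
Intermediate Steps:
z(B) = 204 + B (z(B) = B + 204 = 204 + B)
7426/(((-24*Z(-6))*((6*(-2) - 2) + 11))) - 21184/z(-202) = 7426/(((-24*(-2))*((6*(-2) - 2) + 11))) - 21184/(204 - 202) = 7426/((48*((-12 - 2) + 11))) - 21184/2 = 7426/((48*(-14 + 11))) - 21184*1/2 = 7426/((48*(-3))) - 10592 = 7426/(-144) - 10592 = 7426*(-1/144) - 10592 = -3713/72 - 10592 = -766337/72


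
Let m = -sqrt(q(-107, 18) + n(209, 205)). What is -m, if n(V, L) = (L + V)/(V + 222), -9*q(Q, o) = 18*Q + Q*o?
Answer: sqrt(79684142)/431 ≈ 20.711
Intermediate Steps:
q(Q, o) = -2*Q - Q*o/9 (q(Q, o) = -(18*Q + Q*o)/9 = -2*Q - Q*o/9)
n(V, L) = (L + V)/(222 + V)
m = -sqrt(79684142)/431 (m = -sqrt(-1/9*(-107)*(18 + 18) + (205 + 209)/(222 + 209)) = -sqrt(-1/9*(-107)*36 + 414/431) = -sqrt(428 + (1/431)*414) = -sqrt(428 + 414/431) = -sqrt(184882/431) = -sqrt(79684142)/431 ≈ -20.711)
-m = -(-1)*sqrt(79684142)/431 = sqrt(79684142)/431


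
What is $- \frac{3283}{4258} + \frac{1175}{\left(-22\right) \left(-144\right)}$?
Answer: $- \frac{2698697}{6744672} \approx -0.40012$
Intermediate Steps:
$- \frac{3283}{4258} + \frac{1175}{\left(-22\right) \left(-144\right)} = \left(-3283\right) \frac{1}{4258} + \frac{1175}{3168} = - \frac{3283}{4258} + 1175 \cdot \frac{1}{3168} = - \frac{3283}{4258} + \frac{1175}{3168} = - \frac{2698697}{6744672}$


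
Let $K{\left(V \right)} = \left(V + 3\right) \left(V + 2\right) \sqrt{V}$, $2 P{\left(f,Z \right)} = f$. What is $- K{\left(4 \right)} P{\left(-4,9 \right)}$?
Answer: $168$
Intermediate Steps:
$P{\left(f,Z \right)} = \frac{f}{2}$
$K{\left(V \right)} = \sqrt{V} \left(2 + V\right) \left(3 + V\right)$ ($K{\left(V \right)} = \left(3 + V\right) \left(2 + V\right) \sqrt{V} = \left(2 + V\right) \left(3 + V\right) \sqrt{V} = \sqrt{V} \left(2 + V\right) \left(3 + V\right)$)
$- K{\left(4 \right)} P{\left(-4,9 \right)} = - \sqrt{4} \left(6 + 4^{2} + 5 \cdot 4\right) \frac{1}{2} \left(-4\right) = - 2 \left(6 + 16 + 20\right) \left(-2\right) = - 2 \cdot 42 \left(-2\right) = \left(-1\right) 84 \left(-2\right) = \left(-84\right) \left(-2\right) = 168$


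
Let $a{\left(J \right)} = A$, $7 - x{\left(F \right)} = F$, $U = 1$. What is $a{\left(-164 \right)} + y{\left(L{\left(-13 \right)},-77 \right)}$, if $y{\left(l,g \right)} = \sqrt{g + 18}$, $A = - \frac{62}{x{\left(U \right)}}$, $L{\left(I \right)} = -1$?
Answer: $- \frac{31}{3} + i \sqrt{59} \approx -10.333 + 7.6811 i$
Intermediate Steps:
$x{\left(F \right)} = 7 - F$
$A = - \frac{31}{3}$ ($A = - \frac{62}{7 - 1} = - \frac{62}{6} = \left(-62\right) \frac{1}{6} = - \frac{31}{3} \approx -10.333$)
$a{\left(J \right)} = - \frac{31}{3}$
$y{\left(l,g \right)} = \sqrt{18 + g}$
$a{\left(-164 \right)} + y{\left(L{\left(-13 \right)},-77 \right)} = - \frac{31}{3} + \sqrt{18 - 77} = - \frac{31}{3} + \sqrt{-59} = - \frac{31}{3} + i \sqrt{59}$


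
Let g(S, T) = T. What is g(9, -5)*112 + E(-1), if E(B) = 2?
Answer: -558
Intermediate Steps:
g(9, -5)*112 + E(-1) = -5*112 + 2 = -560 + 2 = -558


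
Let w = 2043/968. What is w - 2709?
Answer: -2620269/968 ≈ -2706.9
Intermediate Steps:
w = 2043/968 (w = 2043*(1/968) = 2043/968 ≈ 2.1105)
w - 2709 = 2043/968 - 2709 = -2620269/968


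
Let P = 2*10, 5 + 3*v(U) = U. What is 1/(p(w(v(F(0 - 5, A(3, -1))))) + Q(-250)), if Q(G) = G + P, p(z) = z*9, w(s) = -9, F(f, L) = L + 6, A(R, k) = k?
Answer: -1/311 ≈ -0.0032154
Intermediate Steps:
F(f, L) = 6 + L
v(U) = -5/3 + U/3
p(z) = 9*z
P = 20
Q(G) = 20 + G (Q(G) = G + 20 = 20 + G)
1/(p(w(v(F(0 - 5, A(3, -1))))) + Q(-250)) = 1/(9*(-9) + (20 - 250)) = 1/(-81 - 230) = 1/(-311) = -1/311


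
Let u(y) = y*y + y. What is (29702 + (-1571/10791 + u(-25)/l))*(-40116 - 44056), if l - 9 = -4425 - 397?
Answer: -11804137448745836/4721553 ≈ -2.5001e+9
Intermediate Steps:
u(y) = y + y² (u(y) = y² + y = y + y²)
l = -4813 (l = 9 + (-4425 - 397) = 9 - 4822 = -4813)
(29702 + (-1571/10791 + u(-25)/l))*(-40116 - 44056) = (29702 + (-1571/10791 - 25*(1 - 25)/(-4813)))*(-40116 - 44056) = (29702 + (-1571*1/10791 - 25*(-24)*(-1/4813)))*(-84172) = (29702 + (-1571/10791 + 600*(-1/4813)))*(-84172) = (29702 + (-1571/10791 - 600/4813))*(-84172) = (29702 - 14035823/51937083)*(-84172) = (1542621203443/51937083)*(-84172) = -11804137448745836/4721553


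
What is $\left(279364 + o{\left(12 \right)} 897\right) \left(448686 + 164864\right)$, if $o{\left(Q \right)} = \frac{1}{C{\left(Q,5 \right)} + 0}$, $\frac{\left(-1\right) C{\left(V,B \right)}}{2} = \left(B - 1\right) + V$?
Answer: $\frac{2742185338025}{16} \approx 1.7139 \cdot 10^{11}$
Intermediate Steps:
$C{\left(V,B \right)} = 2 - 2 B - 2 V$ ($C{\left(V,B \right)} = - 2 \left(\left(B - 1\right) + V\right) = - 2 \left(\left(-1 + B\right) + V\right) = - 2 \left(-1 + B + V\right) = 2 - 2 B - 2 V$)
$o{\left(Q \right)} = \frac{1}{-8 - 2 Q}$ ($o{\left(Q \right)} = \frac{1}{\left(2 - 10 - 2 Q\right) + 0} = \frac{1}{\left(-8 - 2 Q\right) + 0} = \frac{1}{-8 - 2 Q}$)
$\left(279364 + o{\left(12 \right)} 897\right) \left(448686 + 164864\right) = \left(279364 + - \frac{1}{8 + 2 \cdot 12} \cdot 897\right) \left(448686 + 164864\right) = \left(279364 + - \frac{1}{8 + 24} \cdot 897\right) 613550 = \left(279364 + - \frac{1}{32} \cdot 897\right) 613550 = \left(279364 + \left(-1\right) \frac{1}{32} \cdot 897\right) 613550 = \left(279364 - \frac{897}{32}\right) 613550 = \frac{8938751}{32} \cdot 613550 = \frac{2742185338025}{16}$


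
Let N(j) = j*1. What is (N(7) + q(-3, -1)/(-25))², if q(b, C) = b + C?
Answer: 32041/625 ≈ 51.266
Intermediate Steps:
q(b, C) = C + b
N(j) = j
(N(7) + q(-3, -1)/(-25))² = (7 + (-1 - 3)/(-25))² = (7 - 4*(-1/25))² = (7 + 4/25)² = (179/25)² = 32041/625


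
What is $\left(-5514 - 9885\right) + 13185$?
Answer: $-2214$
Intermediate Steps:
$\left(-5514 - 9885\right) + 13185 = -15399 + 13185 = -2214$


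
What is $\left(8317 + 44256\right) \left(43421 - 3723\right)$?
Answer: $2087042954$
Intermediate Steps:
$\left(8317 + 44256\right) \left(43421 - 3723\right) = 52573 \cdot 39698 = 2087042954$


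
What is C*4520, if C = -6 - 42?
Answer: -216960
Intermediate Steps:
C = -48
C*4520 = -48*4520 = -216960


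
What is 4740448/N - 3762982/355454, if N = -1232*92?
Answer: -2999321925/57228094 ≈ -52.410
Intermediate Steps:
N = -113344
4740448/N - 3762982/355454 = 4740448/(-113344) - 3762982/355454 = 4740448*(-1/113344) - 3762982*1/355454 = -148139/3542 - 1881491/177727 = -2999321925/57228094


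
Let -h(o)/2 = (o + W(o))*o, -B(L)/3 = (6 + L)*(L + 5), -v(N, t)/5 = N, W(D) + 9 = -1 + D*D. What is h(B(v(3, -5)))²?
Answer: 1537800539040000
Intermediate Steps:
W(D) = -10 + D² (W(D) = -9 + (-1 + D*D) = -9 + (-1 + D²) = -10 + D²)
v(N, t) = -5*N
B(L) = -3*(5 + L)*(6 + L) (B(L) = -3*(6 + L)*(L + 5) = -3*(6 + L)*(5 + L) = -3*(5 + L)*(6 + L))
h(o) = -2*o*(-10 + o + o²) (h(o) = -2*(o + (-10 + o²))*o = -2*(-10 + o + o²)*o = -2*o*(-10 + o + o²))
h(B(v(3, -5)))² = (2*(-90 - (-165)*3 - 3*(-5*3)²)*(10 - (-90 - (-165)*3 - 3*(-5*3)²) - (-90 - (-165)*3 - 3*(-5*3)²)²))² = (2*(-90 - 33*(-15) - 3*(-15)²)*(10 - (-90 - 33*(-15) - 3*(-15)²) - (-90 - 33*(-15) - 3*(-15)²)²))² = (2*(-90 + 495 - 3*225)*(10 - (-90 + 495 - 3*225) - (-90 + 495 - 3*225)²))² = (2*(-90 + 495 - 675)*(10 - (-90 + 495 - 675) - (-90 + 495 - 675)²))² = (2*(-270)*(10 - 1*(-270) - 1*(-270)²))² = (2*(-270)*(10 + 270 - 1*72900))² = (2*(-270)*(10 + 270 - 72900))² = (2*(-270)*(-72620))² = 39214800² = 1537800539040000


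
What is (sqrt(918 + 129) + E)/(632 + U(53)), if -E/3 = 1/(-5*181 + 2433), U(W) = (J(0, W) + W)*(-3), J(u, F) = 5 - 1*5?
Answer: -3/722744 + sqrt(1047)/473 ≈ 0.068405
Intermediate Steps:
J(u, F) = 0 (J(u, F) = 5 - 5 = 0)
U(W) = -3*W (U(W) = (0 + W)*(-3) = W*(-3) = -3*W)
E = -3/1528 (E = -3/(-5*181 + 2433) = -3/(-905 + 2433) = -3/1528 ≈ -0.0019634)
(sqrt(918 + 129) + E)/(632 + U(53)) = (sqrt(918 + 129) - 3/1528)/(632 - 3*53) = (sqrt(1047) - 3/1528)/(632 - 159) = (-3/1528 + sqrt(1047))/473 = (-3/1528 + sqrt(1047))*(1/473) = -3/722744 + sqrt(1047)/473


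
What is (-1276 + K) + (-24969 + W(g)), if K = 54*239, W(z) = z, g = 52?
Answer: -13287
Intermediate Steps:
K = 12906
(-1276 + K) + (-24969 + W(g)) = (-1276 + 12906) + (-24969 + 52) = 11630 - 24917 = -13287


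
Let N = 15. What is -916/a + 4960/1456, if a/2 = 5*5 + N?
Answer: -14639/1820 ≈ -8.0434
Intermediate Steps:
a = 80 (a = 2*(5*5 + 15) = 2*(25 + 15) = 2*40 = 80)
-916/a + 4960/1456 = -916/80 + 4960/1456 = -916*1/80 + 4960*(1/1456) = -229/20 + 310/91 = -14639/1820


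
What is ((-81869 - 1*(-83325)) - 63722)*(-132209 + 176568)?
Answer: -2762057494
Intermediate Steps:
((-81869 - 1*(-83325)) - 63722)*(-132209 + 176568) = ((-81869 + 83325) - 63722)*44359 = (1456 - 63722)*44359 = -62266*44359 = -2762057494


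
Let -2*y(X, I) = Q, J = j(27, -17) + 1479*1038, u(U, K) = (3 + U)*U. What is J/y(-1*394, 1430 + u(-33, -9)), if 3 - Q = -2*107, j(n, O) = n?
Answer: -3070458/217 ≈ -14150.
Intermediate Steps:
u(U, K) = U*(3 + U)
Q = 217 (Q = 3 - (-2)*107 = 3 - 1*(-214) = 3 + 214 = 217)
J = 1535229 (J = 27 + 1479*1038 = 27 + 1535202 = 1535229)
y(X, I) = -217/2 (y(X, I) = -½*217 = -217/2)
J/y(-1*394, 1430 + u(-33, -9)) = 1535229/(-217/2) = 1535229*(-2/217) = -3070458/217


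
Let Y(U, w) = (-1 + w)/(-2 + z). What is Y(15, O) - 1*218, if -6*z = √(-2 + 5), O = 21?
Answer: -10726/47 + 40*√3/47 ≈ -226.74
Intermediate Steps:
z = -√3/6 (z = -√(-2 + 5)/6 = -√3/6 ≈ -0.28868)
Y(U, w) = (-1 + w)/(-2 - √3/6)
Y(15, O) - 1*218 = -(-1 + 21)/(2 + √3/6) - 1*218 = -1*20/(2 + √3/6) - 218 = -20/(2 + √3/6) - 218 = -218 - 20/(2 + √3/6)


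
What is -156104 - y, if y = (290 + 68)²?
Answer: -284268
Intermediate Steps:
y = 128164 (y = 358² = 128164)
-156104 - y = -156104 - 1*128164 = -156104 - 128164 = -284268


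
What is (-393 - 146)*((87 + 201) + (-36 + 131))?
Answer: -206437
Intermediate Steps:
(-393 - 146)*((87 + 201) + (-36 + 131)) = -539*(288 + 95) = -539*383 = -206437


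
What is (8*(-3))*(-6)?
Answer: 144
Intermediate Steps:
(8*(-3))*(-6) = -24*(-6) = 144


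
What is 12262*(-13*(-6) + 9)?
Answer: 1066794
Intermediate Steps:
12262*(-13*(-6) + 9) = 12262*(78 + 9) = 12262*87 = 1066794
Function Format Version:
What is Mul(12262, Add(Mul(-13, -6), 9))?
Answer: 1066794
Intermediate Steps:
Mul(12262, Add(Mul(-13, -6), 9)) = Mul(12262, Add(78, 9)) = Mul(12262, 87) = 1066794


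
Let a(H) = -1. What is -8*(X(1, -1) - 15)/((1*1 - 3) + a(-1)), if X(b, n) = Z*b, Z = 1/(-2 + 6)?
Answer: -118/3 ≈ -39.333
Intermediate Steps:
Z = 1/4 ≈ 0.25000
X(b, n) = b/4
-8*(X(1, -1) - 15)/((1*1 - 3) + a(-1)) = -8*((1/4)*1 - 15)/((1*1 - 3) - 1) = -8*(1/4 - 15)/((1 - 3) - 1) = -(-118)/(-2 - 1) = -(-118)/(-3) = -(-118)*(-1)/3 = -8*59/12 = -118/3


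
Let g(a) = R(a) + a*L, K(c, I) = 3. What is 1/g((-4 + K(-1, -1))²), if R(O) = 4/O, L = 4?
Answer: ⅛ ≈ 0.12500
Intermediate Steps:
g(a) = 4*a + 4/a (g(a) = 4/a + a*4 = 4/a + 4*a = 4*a + 4/a)
1/g((-4 + K(-1, -1))²) = 1/(4*(-4 + 3)² + 4/((-4 + 3)²)) = 1/(4*(-1)² + 4/((-1)²)) = 1/(4*1 + 4/1) = 1/(4 + 4*1) = 1/(4 + 4) = 1/8 = ⅛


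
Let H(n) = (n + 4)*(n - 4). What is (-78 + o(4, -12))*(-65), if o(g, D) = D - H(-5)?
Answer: 6435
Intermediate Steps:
H(n) = (-4 + n)*(4 + n) (H(n) = (4 + n)*(-4 + n) = (-4 + n)*(4 + n))
o(g, D) = -9 + D (o(g, D) = D - (-16 + (-5)**2) = D - (-16 + 25) = D - 1*9 = D - 9 = -9 + D)
(-78 + o(4, -12))*(-65) = (-78 + (-9 - 12))*(-65) = (-78 - 21)*(-65) = -99*(-65) = 6435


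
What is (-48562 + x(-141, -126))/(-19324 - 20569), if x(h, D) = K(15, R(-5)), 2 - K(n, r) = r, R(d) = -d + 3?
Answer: 48568/39893 ≈ 1.2175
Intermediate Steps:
R(d) = 3 - d
K(n, r) = 2 - r
x(h, D) = -6 (x(h, D) = 2 - (3 - 1*(-5)) = 2 - (3 + 5) = 2 - 1*8 = 2 - 8 = -6)
(-48562 + x(-141, -126))/(-19324 - 20569) = (-48562 - 6)/(-19324 - 20569) = -48568/(-39893) = -48568*(-1/39893) = 48568/39893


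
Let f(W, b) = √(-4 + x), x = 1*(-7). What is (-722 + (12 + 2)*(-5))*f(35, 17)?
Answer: -792*I*√11 ≈ -2626.8*I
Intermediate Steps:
x = -7
f(W, b) = I*√11 (f(W, b) = √(-4 - 7) = √(-11) = I*√11)
(-722 + (12 + 2)*(-5))*f(35, 17) = (-722 + (12 + 2)*(-5))*(I*√11) = (-722 + 14*(-5))*(I*√11) = (-722 - 70)*(I*√11) = -792*I*√11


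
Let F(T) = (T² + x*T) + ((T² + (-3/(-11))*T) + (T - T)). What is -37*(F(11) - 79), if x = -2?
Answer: -5328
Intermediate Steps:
F(T) = 2*T² - 19*T/11 (F(T) = (T² - 2*T) + ((T² + (-3/(-11))*T) + (T - T)) = (T² - 2*T) + ((T² + (-3*(-1/11))*T) + 0) = (T² - 2*T) + ((T² + 3*T/11) + 0) = (T² - 2*T) + (T² + 3*T/11) = 2*T² - 19*T/11)
-37*(F(11) - 79) = -37*((1/11)*11*(-19 + 22*11) - 79) = -37*((1/11)*11*(-19 + 242) - 79) = -37*((1/11)*11*223 - 79) = -37*(223 - 79) = -37*144 = -5328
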